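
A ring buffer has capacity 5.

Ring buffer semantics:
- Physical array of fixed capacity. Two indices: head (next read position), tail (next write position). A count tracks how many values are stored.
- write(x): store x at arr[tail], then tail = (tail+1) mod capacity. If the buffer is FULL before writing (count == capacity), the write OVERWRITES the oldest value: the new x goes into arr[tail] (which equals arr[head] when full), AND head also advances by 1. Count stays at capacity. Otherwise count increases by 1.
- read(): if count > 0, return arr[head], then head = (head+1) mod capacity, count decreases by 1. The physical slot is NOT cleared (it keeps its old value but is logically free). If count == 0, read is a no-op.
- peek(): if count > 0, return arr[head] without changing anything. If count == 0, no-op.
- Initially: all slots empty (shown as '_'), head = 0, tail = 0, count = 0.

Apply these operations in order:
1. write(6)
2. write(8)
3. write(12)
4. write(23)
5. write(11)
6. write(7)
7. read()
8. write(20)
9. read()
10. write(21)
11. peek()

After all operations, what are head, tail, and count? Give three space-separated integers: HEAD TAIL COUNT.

After op 1 (write(6)): arr=[6 _ _ _ _] head=0 tail=1 count=1
After op 2 (write(8)): arr=[6 8 _ _ _] head=0 tail=2 count=2
After op 3 (write(12)): arr=[6 8 12 _ _] head=0 tail=3 count=3
After op 4 (write(23)): arr=[6 8 12 23 _] head=0 tail=4 count=4
After op 5 (write(11)): arr=[6 8 12 23 11] head=0 tail=0 count=5
After op 6 (write(7)): arr=[7 8 12 23 11] head=1 tail=1 count=5
After op 7 (read()): arr=[7 8 12 23 11] head=2 tail=1 count=4
After op 8 (write(20)): arr=[7 20 12 23 11] head=2 tail=2 count=5
After op 9 (read()): arr=[7 20 12 23 11] head=3 tail=2 count=4
After op 10 (write(21)): arr=[7 20 21 23 11] head=3 tail=3 count=5
After op 11 (peek()): arr=[7 20 21 23 11] head=3 tail=3 count=5

Answer: 3 3 5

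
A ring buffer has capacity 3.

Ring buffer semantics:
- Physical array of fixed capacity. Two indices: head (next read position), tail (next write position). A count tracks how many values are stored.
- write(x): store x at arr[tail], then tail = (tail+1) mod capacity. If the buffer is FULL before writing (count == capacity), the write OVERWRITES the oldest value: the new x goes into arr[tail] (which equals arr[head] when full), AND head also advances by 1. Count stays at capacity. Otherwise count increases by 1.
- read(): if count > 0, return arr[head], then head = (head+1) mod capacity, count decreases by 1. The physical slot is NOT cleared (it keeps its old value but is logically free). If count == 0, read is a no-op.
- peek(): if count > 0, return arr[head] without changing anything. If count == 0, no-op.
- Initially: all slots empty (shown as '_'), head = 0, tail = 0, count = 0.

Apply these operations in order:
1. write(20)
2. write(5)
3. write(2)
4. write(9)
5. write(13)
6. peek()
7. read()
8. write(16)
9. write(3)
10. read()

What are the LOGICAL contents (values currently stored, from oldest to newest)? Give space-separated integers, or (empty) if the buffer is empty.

After op 1 (write(20)): arr=[20 _ _] head=0 tail=1 count=1
After op 2 (write(5)): arr=[20 5 _] head=0 tail=2 count=2
After op 3 (write(2)): arr=[20 5 2] head=0 tail=0 count=3
After op 4 (write(9)): arr=[9 5 2] head=1 tail=1 count=3
After op 5 (write(13)): arr=[9 13 2] head=2 tail=2 count=3
After op 6 (peek()): arr=[9 13 2] head=2 tail=2 count=3
After op 7 (read()): arr=[9 13 2] head=0 tail=2 count=2
After op 8 (write(16)): arr=[9 13 16] head=0 tail=0 count=3
After op 9 (write(3)): arr=[3 13 16] head=1 tail=1 count=3
After op 10 (read()): arr=[3 13 16] head=2 tail=1 count=2

Answer: 16 3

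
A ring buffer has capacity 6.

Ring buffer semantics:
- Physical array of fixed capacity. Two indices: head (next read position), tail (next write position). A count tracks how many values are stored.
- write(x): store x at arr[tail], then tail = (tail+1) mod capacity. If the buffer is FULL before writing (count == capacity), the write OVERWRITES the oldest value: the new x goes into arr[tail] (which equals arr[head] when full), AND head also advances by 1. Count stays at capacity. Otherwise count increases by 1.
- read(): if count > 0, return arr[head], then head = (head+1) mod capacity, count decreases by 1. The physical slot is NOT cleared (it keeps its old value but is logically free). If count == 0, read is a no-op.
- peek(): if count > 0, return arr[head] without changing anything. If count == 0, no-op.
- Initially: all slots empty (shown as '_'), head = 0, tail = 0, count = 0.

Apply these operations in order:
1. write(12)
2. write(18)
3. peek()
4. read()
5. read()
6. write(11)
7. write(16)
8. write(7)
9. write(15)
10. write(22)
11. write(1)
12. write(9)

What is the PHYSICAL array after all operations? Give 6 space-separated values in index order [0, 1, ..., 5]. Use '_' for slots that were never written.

After op 1 (write(12)): arr=[12 _ _ _ _ _] head=0 tail=1 count=1
After op 2 (write(18)): arr=[12 18 _ _ _ _] head=0 tail=2 count=2
After op 3 (peek()): arr=[12 18 _ _ _ _] head=0 tail=2 count=2
After op 4 (read()): arr=[12 18 _ _ _ _] head=1 tail=2 count=1
After op 5 (read()): arr=[12 18 _ _ _ _] head=2 tail=2 count=0
After op 6 (write(11)): arr=[12 18 11 _ _ _] head=2 tail=3 count=1
After op 7 (write(16)): arr=[12 18 11 16 _ _] head=2 tail=4 count=2
After op 8 (write(7)): arr=[12 18 11 16 7 _] head=2 tail=5 count=3
After op 9 (write(15)): arr=[12 18 11 16 7 15] head=2 tail=0 count=4
After op 10 (write(22)): arr=[22 18 11 16 7 15] head=2 tail=1 count=5
After op 11 (write(1)): arr=[22 1 11 16 7 15] head=2 tail=2 count=6
After op 12 (write(9)): arr=[22 1 9 16 7 15] head=3 tail=3 count=6

Answer: 22 1 9 16 7 15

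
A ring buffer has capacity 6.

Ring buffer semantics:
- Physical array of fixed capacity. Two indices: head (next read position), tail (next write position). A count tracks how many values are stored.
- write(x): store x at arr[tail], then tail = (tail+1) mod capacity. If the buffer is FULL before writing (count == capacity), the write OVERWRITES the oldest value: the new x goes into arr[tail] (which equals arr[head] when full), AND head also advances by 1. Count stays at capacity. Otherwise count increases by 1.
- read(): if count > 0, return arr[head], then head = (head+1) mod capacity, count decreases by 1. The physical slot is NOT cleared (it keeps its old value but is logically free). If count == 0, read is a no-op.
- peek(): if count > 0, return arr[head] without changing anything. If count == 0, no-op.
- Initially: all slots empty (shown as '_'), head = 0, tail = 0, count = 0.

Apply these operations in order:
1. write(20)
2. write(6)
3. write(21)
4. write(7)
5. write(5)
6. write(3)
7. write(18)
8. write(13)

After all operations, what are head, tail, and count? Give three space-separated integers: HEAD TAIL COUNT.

After op 1 (write(20)): arr=[20 _ _ _ _ _] head=0 tail=1 count=1
After op 2 (write(6)): arr=[20 6 _ _ _ _] head=0 tail=2 count=2
After op 3 (write(21)): arr=[20 6 21 _ _ _] head=0 tail=3 count=3
After op 4 (write(7)): arr=[20 6 21 7 _ _] head=0 tail=4 count=4
After op 5 (write(5)): arr=[20 6 21 7 5 _] head=0 tail=5 count=5
After op 6 (write(3)): arr=[20 6 21 7 5 3] head=0 tail=0 count=6
After op 7 (write(18)): arr=[18 6 21 7 5 3] head=1 tail=1 count=6
After op 8 (write(13)): arr=[18 13 21 7 5 3] head=2 tail=2 count=6

Answer: 2 2 6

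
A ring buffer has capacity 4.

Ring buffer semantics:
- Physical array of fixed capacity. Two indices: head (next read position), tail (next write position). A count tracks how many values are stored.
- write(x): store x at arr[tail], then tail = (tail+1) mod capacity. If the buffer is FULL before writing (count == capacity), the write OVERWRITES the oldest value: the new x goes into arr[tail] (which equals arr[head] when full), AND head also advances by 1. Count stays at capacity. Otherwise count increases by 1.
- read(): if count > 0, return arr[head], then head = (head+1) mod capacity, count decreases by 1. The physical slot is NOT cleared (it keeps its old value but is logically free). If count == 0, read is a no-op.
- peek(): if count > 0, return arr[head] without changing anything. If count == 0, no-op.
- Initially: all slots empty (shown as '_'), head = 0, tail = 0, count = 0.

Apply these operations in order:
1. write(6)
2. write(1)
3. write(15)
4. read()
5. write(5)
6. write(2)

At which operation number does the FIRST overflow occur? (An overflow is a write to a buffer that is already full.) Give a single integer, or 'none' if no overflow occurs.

Answer: none

Derivation:
After op 1 (write(6)): arr=[6 _ _ _] head=0 tail=1 count=1
After op 2 (write(1)): arr=[6 1 _ _] head=0 tail=2 count=2
After op 3 (write(15)): arr=[6 1 15 _] head=0 tail=3 count=3
After op 4 (read()): arr=[6 1 15 _] head=1 tail=3 count=2
After op 5 (write(5)): arr=[6 1 15 5] head=1 tail=0 count=3
After op 6 (write(2)): arr=[2 1 15 5] head=1 tail=1 count=4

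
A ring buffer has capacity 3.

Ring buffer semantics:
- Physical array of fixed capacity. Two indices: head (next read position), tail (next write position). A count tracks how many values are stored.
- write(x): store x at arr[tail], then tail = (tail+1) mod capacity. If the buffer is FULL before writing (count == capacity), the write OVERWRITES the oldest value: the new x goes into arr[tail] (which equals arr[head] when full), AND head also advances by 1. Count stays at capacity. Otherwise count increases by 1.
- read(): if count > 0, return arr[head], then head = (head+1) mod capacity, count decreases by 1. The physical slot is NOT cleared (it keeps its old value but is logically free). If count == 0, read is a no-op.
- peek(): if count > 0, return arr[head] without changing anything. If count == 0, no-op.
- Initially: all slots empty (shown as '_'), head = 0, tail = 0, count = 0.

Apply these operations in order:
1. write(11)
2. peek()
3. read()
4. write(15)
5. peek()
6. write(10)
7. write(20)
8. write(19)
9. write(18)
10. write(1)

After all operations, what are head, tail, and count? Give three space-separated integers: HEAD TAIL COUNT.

Answer: 1 1 3

Derivation:
After op 1 (write(11)): arr=[11 _ _] head=0 tail=1 count=1
After op 2 (peek()): arr=[11 _ _] head=0 tail=1 count=1
After op 3 (read()): arr=[11 _ _] head=1 tail=1 count=0
After op 4 (write(15)): arr=[11 15 _] head=1 tail=2 count=1
After op 5 (peek()): arr=[11 15 _] head=1 tail=2 count=1
After op 6 (write(10)): arr=[11 15 10] head=1 tail=0 count=2
After op 7 (write(20)): arr=[20 15 10] head=1 tail=1 count=3
After op 8 (write(19)): arr=[20 19 10] head=2 tail=2 count=3
After op 9 (write(18)): arr=[20 19 18] head=0 tail=0 count=3
After op 10 (write(1)): arr=[1 19 18] head=1 tail=1 count=3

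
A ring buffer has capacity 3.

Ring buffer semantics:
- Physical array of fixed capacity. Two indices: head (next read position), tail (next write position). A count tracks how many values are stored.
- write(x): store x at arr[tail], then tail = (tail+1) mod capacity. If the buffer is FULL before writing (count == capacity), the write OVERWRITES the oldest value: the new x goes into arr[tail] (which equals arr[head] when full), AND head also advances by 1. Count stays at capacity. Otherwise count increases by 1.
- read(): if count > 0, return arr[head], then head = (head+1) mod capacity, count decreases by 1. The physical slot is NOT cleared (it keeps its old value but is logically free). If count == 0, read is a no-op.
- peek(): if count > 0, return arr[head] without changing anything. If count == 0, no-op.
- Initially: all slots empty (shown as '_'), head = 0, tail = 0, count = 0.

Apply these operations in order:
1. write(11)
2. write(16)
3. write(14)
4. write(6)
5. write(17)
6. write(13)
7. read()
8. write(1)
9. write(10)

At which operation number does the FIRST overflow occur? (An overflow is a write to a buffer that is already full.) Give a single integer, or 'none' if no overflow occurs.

Answer: 4

Derivation:
After op 1 (write(11)): arr=[11 _ _] head=0 tail=1 count=1
After op 2 (write(16)): arr=[11 16 _] head=0 tail=2 count=2
After op 3 (write(14)): arr=[11 16 14] head=0 tail=0 count=3
After op 4 (write(6)): arr=[6 16 14] head=1 tail=1 count=3
After op 5 (write(17)): arr=[6 17 14] head=2 tail=2 count=3
After op 6 (write(13)): arr=[6 17 13] head=0 tail=0 count=3
After op 7 (read()): arr=[6 17 13] head=1 tail=0 count=2
After op 8 (write(1)): arr=[1 17 13] head=1 tail=1 count=3
After op 9 (write(10)): arr=[1 10 13] head=2 tail=2 count=3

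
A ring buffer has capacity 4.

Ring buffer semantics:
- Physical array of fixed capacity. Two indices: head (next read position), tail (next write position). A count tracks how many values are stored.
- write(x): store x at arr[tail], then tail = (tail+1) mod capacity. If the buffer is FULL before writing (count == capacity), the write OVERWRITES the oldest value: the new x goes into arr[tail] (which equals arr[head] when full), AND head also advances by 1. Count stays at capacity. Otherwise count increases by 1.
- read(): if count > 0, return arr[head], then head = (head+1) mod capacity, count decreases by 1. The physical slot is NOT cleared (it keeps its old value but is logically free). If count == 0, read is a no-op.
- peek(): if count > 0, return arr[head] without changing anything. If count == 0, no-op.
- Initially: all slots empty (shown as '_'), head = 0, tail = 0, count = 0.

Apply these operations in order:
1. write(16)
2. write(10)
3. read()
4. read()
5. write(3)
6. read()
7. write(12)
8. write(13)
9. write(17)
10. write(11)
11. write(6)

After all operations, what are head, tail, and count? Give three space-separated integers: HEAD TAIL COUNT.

Answer: 0 0 4

Derivation:
After op 1 (write(16)): arr=[16 _ _ _] head=0 tail=1 count=1
After op 2 (write(10)): arr=[16 10 _ _] head=0 tail=2 count=2
After op 3 (read()): arr=[16 10 _ _] head=1 tail=2 count=1
After op 4 (read()): arr=[16 10 _ _] head=2 tail=2 count=0
After op 5 (write(3)): arr=[16 10 3 _] head=2 tail=3 count=1
After op 6 (read()): arr=[16 10 3 _] head=3 tail=3 count=0
After op 7 (write(12)): arr=[16 10 3 12] head=3 tail=0 count=1
After op 8 (write(13)): arr=[13 10 3 12] head=3 tail=1 count=2
After op 9 (write(17)): arr=[13 17 3 12] head=3 tail=2 count=3
After op 10 (write(11)): arr=[13 17 11 12] head=3 tail=3 count=4
After op 11 (write(6)): arr=[13 17 11 6] head=0 tail=0 count=4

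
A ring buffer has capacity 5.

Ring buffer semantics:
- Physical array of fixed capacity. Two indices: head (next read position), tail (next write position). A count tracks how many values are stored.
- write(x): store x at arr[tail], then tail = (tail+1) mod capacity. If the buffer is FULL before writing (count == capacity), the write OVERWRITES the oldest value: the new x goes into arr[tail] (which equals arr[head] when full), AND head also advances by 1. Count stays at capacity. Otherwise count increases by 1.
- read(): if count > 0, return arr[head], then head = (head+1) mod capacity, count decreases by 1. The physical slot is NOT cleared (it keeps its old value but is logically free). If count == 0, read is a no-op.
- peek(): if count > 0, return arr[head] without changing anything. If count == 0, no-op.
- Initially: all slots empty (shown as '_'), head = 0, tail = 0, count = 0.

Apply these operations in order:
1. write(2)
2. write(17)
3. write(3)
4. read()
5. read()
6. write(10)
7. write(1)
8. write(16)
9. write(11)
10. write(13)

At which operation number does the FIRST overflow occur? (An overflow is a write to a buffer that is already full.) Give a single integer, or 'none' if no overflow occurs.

Answer: 10

Derivation:
After op 1 (write(2)): arr=[2 _ _ _ _] head=0 tail=1 count=1
After op 2 (write(17)): arr=[2 17 _ _ _] head=0 tail=2 count=2
After op 3 (write(3)): arr=[2 17 3 _ _] head=0 tail=3 count=3
After op 4 (read()): arr=[2 17 3 _ _] head=1 tail=3 count=2
After op 5 (read()): arr=[2 17 3 _ _] head=2 tail=3 count=1
After op 6 (write(10)): arr=[2 17 3 10 _] head=2 tail=4 count=2
After op 7 (write(1)): arr=[2 17 3 10 1] head=2 tail=0 count=3
After op 8 (write(16)): arr=[16 17 3 10 1] head=2 tail=1 count=4
After op 9 (write(11)): arr=[16 11 3 10 1] head=2 tail=2 count=5
After op 10 (write(13)): arr=[16 11 13 10 1] head=3 tail=3 count=5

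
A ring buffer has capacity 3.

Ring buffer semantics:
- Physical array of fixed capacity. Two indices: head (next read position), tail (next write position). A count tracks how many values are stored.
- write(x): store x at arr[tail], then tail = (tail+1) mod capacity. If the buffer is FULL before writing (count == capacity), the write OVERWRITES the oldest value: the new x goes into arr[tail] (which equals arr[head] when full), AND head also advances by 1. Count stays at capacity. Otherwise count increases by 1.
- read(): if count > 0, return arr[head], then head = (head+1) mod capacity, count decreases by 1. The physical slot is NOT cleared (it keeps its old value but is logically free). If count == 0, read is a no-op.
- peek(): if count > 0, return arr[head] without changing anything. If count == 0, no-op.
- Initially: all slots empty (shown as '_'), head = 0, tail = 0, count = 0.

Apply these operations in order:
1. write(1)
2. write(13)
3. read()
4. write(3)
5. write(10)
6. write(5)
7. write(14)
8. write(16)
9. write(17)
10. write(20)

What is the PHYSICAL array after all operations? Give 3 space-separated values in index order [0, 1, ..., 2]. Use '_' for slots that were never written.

After op 1 (write(1)): arr=[1 _ _] head=0 tail=1 count=1
After op 2 (write(13)): arr=[1 13 _] head=0 tail=2 count=2
After op 3 (read()): arr=[1 13 _] head=1 tail=2 count=1
After op 4 (write(3)): arr=[1 13 3] head=1 tail=0 count=2
After op 5 (write(10)): arr=[10 13 3] head=1 tail=1 count=3
After op 6 (write(5)): arr=[10 5 3] head=2 tail=2 count=3
After op 7 (write(14)): arr=[10 5 14] head=0 tail=0 count=3
After op 8 (write(16)): arr=[16 5 14] head=1 tail=1 count=3
After op 9 (write(17)): arr=[16 17 14] head=2 tail=2 count=3
After op 10 (write(20)): arr=[16 17 20] head=0 tail=0 count=3

Answer: 16 17 20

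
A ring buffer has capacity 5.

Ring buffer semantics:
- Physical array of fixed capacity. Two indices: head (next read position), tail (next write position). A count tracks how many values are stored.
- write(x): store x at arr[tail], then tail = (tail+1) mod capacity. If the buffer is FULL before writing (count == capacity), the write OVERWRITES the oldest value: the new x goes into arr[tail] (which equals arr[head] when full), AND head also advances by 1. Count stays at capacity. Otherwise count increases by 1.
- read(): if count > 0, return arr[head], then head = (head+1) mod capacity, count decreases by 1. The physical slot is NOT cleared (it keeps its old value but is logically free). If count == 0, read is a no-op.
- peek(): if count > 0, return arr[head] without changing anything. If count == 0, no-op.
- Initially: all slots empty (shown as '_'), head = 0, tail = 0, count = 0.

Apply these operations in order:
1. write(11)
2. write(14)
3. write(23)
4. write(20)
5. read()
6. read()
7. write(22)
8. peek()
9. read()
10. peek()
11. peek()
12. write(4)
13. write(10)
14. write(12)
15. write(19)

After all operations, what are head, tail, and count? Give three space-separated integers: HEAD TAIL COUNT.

After op 1 (write(11)): arr=[11 _ _ _ _] head=0 tail=1 count=1
After op 2 (write(14)): arr=[11 14 _ _ _] head=0 tail=2 count=2
After op 3 (write(23)): arr=[11 14 23 _ _] head=0 tail=3 count=3
After op 4 (write(20)): arr=[11 14 23 20 _] head=0 tail=4 count=4
After op 5 (read()): arr=[11 14 23 20 _] head=1 tail=4 count=3
After op 6 (read()): arr=[11 14 23 20 _] head=2 tail=4 count=2
After op 7 (write(22)): arr=[11 14 23 20 22] head=2 tail=0 count=3
After op 8 (peek()): arr=[11 14 23 20 22] head=2 tail=0 count=3
After op 9 (read()): arr=[11 14 23 20 22] head=3 tail=0 count=2
After op 10 (peek()): arr=[11 14 23 20 22] head=3 tail=0 count=2
After op 11 (peek()): arr=[11 14 23 20 22] head=3 tail=0 count=2
After op 12 (write(4)): arr=[4 14 23 20 22] head=3 tail=1 count=3
After op 13 (write(10)): arr=[4 10 23 20 22] head=3 tail=2 count=4
After op 14 (write(12)): arr=[4 10 12 20 22] head=3 tail=3 count=5
After op 15 (write(19)): arr=[4 10 12 19 22] head=4 tail=4 count=5

Answer: 4 4 5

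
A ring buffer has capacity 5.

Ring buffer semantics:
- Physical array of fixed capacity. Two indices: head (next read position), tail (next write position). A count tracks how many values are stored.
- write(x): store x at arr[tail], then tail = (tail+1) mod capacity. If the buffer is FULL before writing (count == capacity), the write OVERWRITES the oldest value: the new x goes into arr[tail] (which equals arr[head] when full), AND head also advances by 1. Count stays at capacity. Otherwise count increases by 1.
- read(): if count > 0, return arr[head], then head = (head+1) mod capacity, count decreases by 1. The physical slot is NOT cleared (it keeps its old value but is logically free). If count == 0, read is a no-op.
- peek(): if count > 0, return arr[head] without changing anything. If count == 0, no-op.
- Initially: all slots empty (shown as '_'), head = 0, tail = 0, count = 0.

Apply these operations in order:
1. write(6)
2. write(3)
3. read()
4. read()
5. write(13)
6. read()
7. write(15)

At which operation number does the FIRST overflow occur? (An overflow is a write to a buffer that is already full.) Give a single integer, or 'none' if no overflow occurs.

After op 1 (write(6)): arr=[6 _ _ _ _] head=0 tail=1 count=1
After op 2 (write(3)): arr=[6 3 _ _ _] head=0 tail=2 count=2
After op 3 (read()): arr=[6 3 _ _ _] head=1 tail=2 count=1
After op 4 (read()): arr=[6 3 _ _ _] head=2 tail=2 count=0
After op 5 (write(13)): arr=[6 3 13 _ _] head=2 tail=3 count=1
After op 6 (read()): arr=[6 3 13 _ _] head=3 tail=3 count=0
After op 7 (write(15)): arr=[6 3 13 15 _] head=3 tail=4 count=1

Answer: none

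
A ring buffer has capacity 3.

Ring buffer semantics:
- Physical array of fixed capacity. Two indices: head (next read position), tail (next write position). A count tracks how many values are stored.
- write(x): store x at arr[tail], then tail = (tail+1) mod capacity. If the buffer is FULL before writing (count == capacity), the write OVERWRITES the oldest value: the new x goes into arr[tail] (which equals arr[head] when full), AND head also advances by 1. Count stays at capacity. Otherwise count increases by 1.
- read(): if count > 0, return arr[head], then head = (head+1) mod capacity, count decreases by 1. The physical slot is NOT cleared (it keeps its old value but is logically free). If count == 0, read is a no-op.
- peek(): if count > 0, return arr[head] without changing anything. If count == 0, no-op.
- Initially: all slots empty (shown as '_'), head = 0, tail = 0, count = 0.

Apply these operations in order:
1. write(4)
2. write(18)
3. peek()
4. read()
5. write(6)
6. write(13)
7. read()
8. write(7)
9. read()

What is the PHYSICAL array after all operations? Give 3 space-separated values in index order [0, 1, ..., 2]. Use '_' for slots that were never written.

After op 1 (write(4)): arr=[4 _ _] head=0 tail=1 count=1
After op 2 (write(18)): arr=[4 18 _] head=0 tail=2 count=2
After op 3 (peek()): arr=[4 18 _] head=0 tail=2 count=2
After op 4 (read()): arr=[4 18 _] head=1 tail=2 count=1
After op 5 (write(6)): arr=[4 18 6] head=1 tail=0 count=2
After op 6 (write(13)): arr=[13 18 6] head=1 tail=1 count=3
After op 7 (read()): arr=[13 18 6] head=2 tail=1 count=2
After op 8 (write(7)): arr=[13 7 6] head=2 tail=2 count=3
After op 9 (read()): arr=[13 7 6] head=0 tail=2 count=2

Answer: 13 7 6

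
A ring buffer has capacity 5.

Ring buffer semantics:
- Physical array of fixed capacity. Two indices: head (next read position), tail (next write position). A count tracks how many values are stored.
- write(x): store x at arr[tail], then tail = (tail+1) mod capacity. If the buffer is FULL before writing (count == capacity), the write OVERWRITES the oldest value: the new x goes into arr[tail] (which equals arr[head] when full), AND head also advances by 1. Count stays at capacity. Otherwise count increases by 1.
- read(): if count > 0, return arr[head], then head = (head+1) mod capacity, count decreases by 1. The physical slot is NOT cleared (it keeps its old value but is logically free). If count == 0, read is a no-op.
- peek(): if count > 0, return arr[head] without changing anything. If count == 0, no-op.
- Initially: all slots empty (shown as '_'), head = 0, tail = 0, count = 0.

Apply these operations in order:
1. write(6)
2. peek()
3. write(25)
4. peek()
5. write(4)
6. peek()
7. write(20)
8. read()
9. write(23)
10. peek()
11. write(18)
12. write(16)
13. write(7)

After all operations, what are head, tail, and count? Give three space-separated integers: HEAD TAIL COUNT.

Answer: 3 3 5

Derivation:
After op 1 (write(6)): arr=[6 _ _ _ _] head=0 tail=1 count=1
After op 2 (peek()): arr=[6 _ _ _ _] head=0 tail=1 count=1
After op 3 (write(25)): arr=[6 25 _ _ _] head=0 tail=2 count=2
After op 4 (peek()): arr=[6 25 _ _ _] head=0 tail=2 count=2
After op 5 (write(4)): arr=[6 25 4 _ _] head=0 tail=3 count=3
After op 6 (peek()): arr=[6 25 4 _ _] head=0 tail=3 count=3
After op 7 (write(20)): arr=[6 25 4 20 _] head=0 tail=4 count=4
After op 8 (read()): arr=[6 25 4 20 _] head=1 tail=4 count=3
After op 9 (write(23)): arr=[6 25 4 20 23] head=1 tail=0 count=4
After op 10 (peek()): arr=[6 25 4 20 23] head=1 tail=0 count=4
After op 11 (write(18)): arr=[18 25 4 20 23] head=1 tail=1 count=5
After op 12 (write(16)): arr=[18 16 4 20 23] head=2 tail=2 count=5
After op 13 (write(7)): arr=[18 16 7 20 23] head=3 tail=3 count=5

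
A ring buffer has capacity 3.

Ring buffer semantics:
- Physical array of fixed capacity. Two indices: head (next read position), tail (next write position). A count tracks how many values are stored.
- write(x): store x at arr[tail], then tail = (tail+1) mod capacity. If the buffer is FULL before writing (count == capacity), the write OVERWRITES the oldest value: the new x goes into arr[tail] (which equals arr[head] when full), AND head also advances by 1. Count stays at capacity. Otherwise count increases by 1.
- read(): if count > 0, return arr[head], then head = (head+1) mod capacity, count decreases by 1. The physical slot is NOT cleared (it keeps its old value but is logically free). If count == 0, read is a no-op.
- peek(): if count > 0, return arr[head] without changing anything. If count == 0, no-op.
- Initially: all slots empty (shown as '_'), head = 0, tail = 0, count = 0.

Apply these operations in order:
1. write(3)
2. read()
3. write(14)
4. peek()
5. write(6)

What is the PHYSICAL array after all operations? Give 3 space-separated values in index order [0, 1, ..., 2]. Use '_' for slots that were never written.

Answer: 3 14 6

Derivation:
After op 1 (write(3)): arr=[3 _ _] head=0 tail=1 count=1
After op 2 (read()): arr=[3 _ _] head=1 tail=1 count=0
After op 3 (write(14)): arr=[3 14 _] head=1 tail=2 count=1
After op 4 (peek()): arr=[3 14 _] head=1 tail=2 count=1
After op 5 (write(6)): arr=[3 14 6] head=1 tail=0 count=2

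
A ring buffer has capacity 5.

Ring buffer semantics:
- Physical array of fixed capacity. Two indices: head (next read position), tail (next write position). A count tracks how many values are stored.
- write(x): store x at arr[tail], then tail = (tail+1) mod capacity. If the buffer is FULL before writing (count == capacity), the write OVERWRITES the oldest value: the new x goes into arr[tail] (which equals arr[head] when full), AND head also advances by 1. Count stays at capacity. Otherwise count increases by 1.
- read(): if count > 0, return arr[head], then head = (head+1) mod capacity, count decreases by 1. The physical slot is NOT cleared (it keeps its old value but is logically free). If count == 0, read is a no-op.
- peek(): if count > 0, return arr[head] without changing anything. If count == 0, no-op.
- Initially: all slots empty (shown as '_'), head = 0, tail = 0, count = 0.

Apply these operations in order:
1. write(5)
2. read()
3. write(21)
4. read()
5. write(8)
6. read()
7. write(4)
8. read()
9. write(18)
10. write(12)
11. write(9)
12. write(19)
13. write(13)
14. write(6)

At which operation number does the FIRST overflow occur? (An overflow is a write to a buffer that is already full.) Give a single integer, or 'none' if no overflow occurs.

Answer: 14

Derivation:
After op 1 (write(5)): arr=[5 _ _ _ _] head=0 tail=1 count=1
After op 2 (read()): arr=[5 _ _ _ _] head=1 tail=1 count=0
After op 3 (write(21)): arr=[5 21 _ _ _] head=1 tail=2 count=1
After op 4 (read()): arr=[5 21 _ _ _] head=2 tail=2 count=0
After op 5 (write(8)): arr=[5 21 8 _ _] head=2 tail=3 count=1
After op 6 (read()): arr=[5 21 8 _ _] head=3 tail=3 count=0
After op 7 (write(4)): arr=[5 21 8 4 _] head=3 tail=4 count=1
After op 8 (read()): arr=[5 21 8 4 _] head=4 tail=4 count=0
After op 9 (write(18)): arr=[5 21 8 4 18] head=4 tail=0 count=1
After op 10 (write(12)): arr=[12 21 8 4 18] head=4 tail=1 count=2
After op 11 (write(9)): arr=[12 9 8 4 18] head=4 tail=2 count=3
After op 12 (write(19)): arr=[12 9 19 4 18] head=4 tail=3 count=4
After op 13 (write(13)): arr=[12 9 19 13 18] head=4 tail=4 count=5
After op 14 (write(6)): arr=[12 9 19 13 6] head=0 tail=0 count=5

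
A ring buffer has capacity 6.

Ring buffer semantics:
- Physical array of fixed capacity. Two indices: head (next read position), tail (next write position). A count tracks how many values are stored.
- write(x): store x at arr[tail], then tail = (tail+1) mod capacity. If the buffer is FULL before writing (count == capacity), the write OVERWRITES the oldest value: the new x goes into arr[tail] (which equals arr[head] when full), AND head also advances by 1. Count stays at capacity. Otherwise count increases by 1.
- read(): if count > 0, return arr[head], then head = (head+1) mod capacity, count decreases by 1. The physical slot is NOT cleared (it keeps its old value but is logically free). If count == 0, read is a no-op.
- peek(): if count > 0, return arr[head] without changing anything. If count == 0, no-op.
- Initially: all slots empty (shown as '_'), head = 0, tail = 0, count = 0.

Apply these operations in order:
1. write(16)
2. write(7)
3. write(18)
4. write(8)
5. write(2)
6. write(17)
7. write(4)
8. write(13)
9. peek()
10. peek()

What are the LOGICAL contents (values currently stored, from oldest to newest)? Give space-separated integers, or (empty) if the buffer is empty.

Answer: 18 8 2 17 4 13

Derivation:
After op 1 (write(16)): arr=[16 _ _ _ _ _] head=0 tail=1 count=1
After op 2 (write(7)): arr=[16 7 _ _ _ _] head=0 tail=2 count=2
After op 3 (write(18)): arr=[16 7 18 _ _ _] head=0 tail=3 count=3
After op 4 (write(8)): arr=[16 7 18 8 _ _] head=0 tail=4 count=4
After op 5 (write(2)): arr=[16 7 18 8 2 _] head=0 tail=5 count=5
After op 6 (write(17)): arr=[16 7 18 8 2 17] head=0 tail=0 count=6
After op 7 (write(4)): arr=[4 7 18 8 2 17] head=1 tail=1 count=6
After op 8 (write(13)): arr=[4 13 18 8 2 17] head=2 tail=2 count=6
After op 9 (peek()): arr=[4 13 18 8 2 17] head=2 tail=2 count=6
After op 10 (peek()): arr=[4 13 18 8 2 17] head=2 tail=2 count=6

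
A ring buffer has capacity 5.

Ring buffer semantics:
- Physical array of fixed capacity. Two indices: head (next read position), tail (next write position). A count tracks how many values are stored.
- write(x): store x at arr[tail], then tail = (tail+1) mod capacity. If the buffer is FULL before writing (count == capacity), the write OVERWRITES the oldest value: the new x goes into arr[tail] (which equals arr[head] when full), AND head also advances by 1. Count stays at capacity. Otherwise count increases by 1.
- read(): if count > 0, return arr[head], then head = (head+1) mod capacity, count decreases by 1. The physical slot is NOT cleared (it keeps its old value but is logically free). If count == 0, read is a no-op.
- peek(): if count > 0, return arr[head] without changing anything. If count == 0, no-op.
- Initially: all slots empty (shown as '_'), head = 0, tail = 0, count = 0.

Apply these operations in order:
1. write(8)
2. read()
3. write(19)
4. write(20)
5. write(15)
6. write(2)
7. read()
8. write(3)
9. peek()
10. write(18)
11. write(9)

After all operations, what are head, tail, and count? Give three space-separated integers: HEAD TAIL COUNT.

After op 1 (write(8)): arr=[8 _ _ _ _] head=0 tail=1 count=1
After op 2 (read()): arr=[8 _ _ _ _] head=1 tail=1 count=0
After op 3 (write(19)): arr=[8 19 _ _ _] head=1 tail=2 count=1
After op 4 (write(20)): arr=[8 19 20 _ _] head=1 tail=3 count=2
After op 5 (write(15)): arr=[8 19 20 15 _] head=1 tail=4 count=3
After op 6 (write(2)): arr=[8 19 20 15 2] head=1 tail=0 count=4
After op 7 (read()): arr=[8 19 20 15 2] head=2 tail=0 count=3
After op 8 (write(3)): arr=[3 19 20 15 2] head=2 tail=1 count=4
After op 9 (peek()): arr=[3 19 20 15 2] head=2 tail=1 count=4
After op 10 (write(18)): arr=[3 18 20 15 2] head=2 tail=2 count=5
After op 11 (write(9)): arr=[3 18 9 15 2] head=3 tail=3 count=5

Answer: 3 3 5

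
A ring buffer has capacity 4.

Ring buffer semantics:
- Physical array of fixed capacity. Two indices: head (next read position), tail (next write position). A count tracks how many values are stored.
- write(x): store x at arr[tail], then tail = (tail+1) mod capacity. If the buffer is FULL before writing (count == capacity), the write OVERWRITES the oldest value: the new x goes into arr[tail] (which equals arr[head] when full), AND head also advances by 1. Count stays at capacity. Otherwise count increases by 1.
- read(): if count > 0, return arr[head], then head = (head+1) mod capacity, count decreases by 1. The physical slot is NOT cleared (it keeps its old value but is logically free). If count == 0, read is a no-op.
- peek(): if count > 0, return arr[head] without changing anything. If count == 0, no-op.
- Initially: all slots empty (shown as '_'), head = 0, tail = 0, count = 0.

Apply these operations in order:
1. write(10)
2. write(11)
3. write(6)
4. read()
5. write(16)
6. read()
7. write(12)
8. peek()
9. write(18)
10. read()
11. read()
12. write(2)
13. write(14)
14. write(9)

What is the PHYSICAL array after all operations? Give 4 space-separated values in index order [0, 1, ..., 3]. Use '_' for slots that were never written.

After op 1 (write(10)): arr=[10 _ _ _] head=0 tail=1 count=1
After op 2 (write(11)): arr=[10 11 _ _] head=0 tail=2 count=2
After op 3 (write(6)): arr=[10 11 6 _] head=0 tail=3 count=3
After op 4 (read()): arr=[10 11 6 _] head=1 tail=3 count=2
After op 5 (write(16)): arr=[10 11 6 16] head=1 tail=0 count=3
After op 6 (read()): arr=[10 11 6 16] head=2 tail=0 count=2
After op 7 (write(12)): arr=[12 11 6 16] head=2 tail=1 count=3
After op 8 (peek()): arr=[12 11 6 16] head=2 tail=1 count=3
After op 9 (write(18)): arr=[12 18 6 16] head=2 tail=2 count=4
After op 10 (read()): arr=[12 18 6 16] head=3 tail=2 count=3
After op 11 (read()): arr=[12 18 6 16] head=0 tail=2 count=2
After op 12 (write(2)): arr=[12 18 2 16] head=0 tail=3 count=3
After op 13 (write(14)): arr=[12 18 2 14] head=0 tail=0 count=4
After op 14 (write(9)): arr=[9 18 2 14] head=1 tail=1 count=4

Answer: 9 18 2 14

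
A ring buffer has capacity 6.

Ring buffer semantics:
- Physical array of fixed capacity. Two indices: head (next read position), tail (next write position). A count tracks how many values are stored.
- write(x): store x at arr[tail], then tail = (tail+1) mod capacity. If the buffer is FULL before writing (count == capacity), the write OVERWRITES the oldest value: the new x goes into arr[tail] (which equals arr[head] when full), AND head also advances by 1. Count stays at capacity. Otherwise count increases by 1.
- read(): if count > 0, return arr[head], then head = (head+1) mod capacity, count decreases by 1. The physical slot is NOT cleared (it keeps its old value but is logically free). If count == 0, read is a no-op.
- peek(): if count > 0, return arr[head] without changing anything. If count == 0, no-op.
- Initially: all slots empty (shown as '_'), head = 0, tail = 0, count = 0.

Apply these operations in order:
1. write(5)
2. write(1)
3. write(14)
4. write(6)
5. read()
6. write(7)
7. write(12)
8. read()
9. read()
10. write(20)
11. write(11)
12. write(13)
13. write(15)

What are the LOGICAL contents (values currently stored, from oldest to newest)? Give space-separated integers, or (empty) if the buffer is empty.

Answer: 7 12 20 11 13 15

Derivation:
After op 1 (write(5)): arr=[5 _ _ _ _ _] head=0 tail=1 count=1
After op 2 (write(1)): arr=[5 1 _ _ _ _] head=0 tail=2 count=2
After op 3 (write(14)): arr=[5 1 14 _ _ _] head=0 tail=3 count=3
After op 4 (write(6)): arr=[5 1 14 6 _ _] head=0 tail=4 count=4
After op 5 (read()): arr=[5 1 14 6 _ _] head=1 tail=4 count=3
After op 6 (write(7)): arr=[5 1 14 6 7 _] head=1 tail=5 count=4
After op 7 (write(12)): arr=[5 1 14 6 7 12] head=1 tail=0 count=5
After op 8 (read()): arr=[5 1 14 6 7 12] head=2 tail=0 count=4
After op 9 (read()): arr=[5 1 14 6 7 12] head=3 tail=0 count=3
After op 10 (write(20)): arr=[20 1 14 6 7 12] head=3 tail=1 count=4
After op 11 (write(11)): arr=[20 11 14 6 7 12] head=3 tail=2 count=5
After op 12 (write(13)): arr=[20 11 13 6 7 12] head=3 tail=3 count=6
After op 13 (write(15)): arr=[20 11 13 15 7 12] head=4 tail=4 count=6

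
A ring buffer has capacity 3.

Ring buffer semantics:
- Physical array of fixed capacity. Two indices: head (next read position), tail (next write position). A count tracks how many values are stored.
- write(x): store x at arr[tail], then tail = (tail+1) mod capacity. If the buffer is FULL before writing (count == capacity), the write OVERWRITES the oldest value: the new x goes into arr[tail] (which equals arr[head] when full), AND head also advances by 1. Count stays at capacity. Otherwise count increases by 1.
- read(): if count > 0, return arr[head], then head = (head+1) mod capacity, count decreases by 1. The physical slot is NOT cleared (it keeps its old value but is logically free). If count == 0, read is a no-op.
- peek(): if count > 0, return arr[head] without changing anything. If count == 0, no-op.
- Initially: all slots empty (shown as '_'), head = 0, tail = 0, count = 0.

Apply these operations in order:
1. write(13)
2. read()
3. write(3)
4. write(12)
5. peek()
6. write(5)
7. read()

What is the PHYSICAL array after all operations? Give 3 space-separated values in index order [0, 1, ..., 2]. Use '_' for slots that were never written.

Answer: 5 3 12

Derivation:
After op 1 (write(13)): arr=[13 _ _] head=0 tail=1 count=1
After op 2 (read()): arr=[13 _ _] head=1 tail=1 count=0
After op 3 (write(3)): arr=[13 3 _] head=1 tail=2 count=1
After op 4 (write(12)): arr=[13 3 12] head=1 tail=0 count=2
After op 5 (peek()): arr=[13 3 12] head=1 tail=0 count=2
After op 6 (write(5)): arr=[5 3 12] head=1 tail=1 count=3
After op 7 (read()): arr=[5 3 12] head=2 tail=1 count=2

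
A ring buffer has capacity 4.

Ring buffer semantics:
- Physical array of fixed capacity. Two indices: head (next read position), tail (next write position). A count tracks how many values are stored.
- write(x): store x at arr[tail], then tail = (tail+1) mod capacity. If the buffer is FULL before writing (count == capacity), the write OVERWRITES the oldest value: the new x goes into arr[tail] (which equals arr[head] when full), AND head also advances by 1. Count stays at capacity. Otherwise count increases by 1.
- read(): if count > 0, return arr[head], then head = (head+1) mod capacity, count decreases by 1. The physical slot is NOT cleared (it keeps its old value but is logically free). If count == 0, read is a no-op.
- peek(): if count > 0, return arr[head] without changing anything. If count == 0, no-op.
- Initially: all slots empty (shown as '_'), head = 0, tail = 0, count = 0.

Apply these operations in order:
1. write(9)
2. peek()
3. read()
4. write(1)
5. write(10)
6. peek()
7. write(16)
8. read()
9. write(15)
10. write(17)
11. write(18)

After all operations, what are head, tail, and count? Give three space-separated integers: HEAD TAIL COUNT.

After op 1 (write(9)): arr=[9 _ _ _] head=0 tail=1 count=1
After op 2 (peek()): arr=[9 _ _ _] head=0 tail=1 count=1
After op 3 (read()): arr=[9 _ _ _] head=1 tail=1 count=0
After op 4 (write(1)): arr=[9 1 _ _] head=1 tail=2 count=1
After op 5 (write(10)): arr=[9 1 10 _] head=1 tail=3 count=2
After op 6 (peek()): arr=[9 1 10 _] head=1 tail=3 count=2
After op 7 (write(16)): arr=[9 1 10 16] head=1 tail=0 count=3
After op 8 (read()): arr=[9 1 10 16] head=2 tail=0 count=2
After op 9 (write(15)): arr=[15 1 10 16] head=2 tail=1 count=3
After op 10 (write(17)): arr=[15 17 10 16] head=2 tail=2 count=4
After op 11 (write(18)): arr=[15 17 18 16] head=3 tail=3 count=4

Answer: 3 3 4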